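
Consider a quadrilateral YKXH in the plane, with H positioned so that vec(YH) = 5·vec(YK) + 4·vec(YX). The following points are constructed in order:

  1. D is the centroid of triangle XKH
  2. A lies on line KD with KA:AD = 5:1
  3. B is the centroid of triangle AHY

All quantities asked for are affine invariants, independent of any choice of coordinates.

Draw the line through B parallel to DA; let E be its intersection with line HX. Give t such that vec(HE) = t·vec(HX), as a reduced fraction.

t = 7/16

Work in coordinates with Y = (0, 0), K = (1, 0), X = (0, 1), H = (5, 4).
1. D is the centroid of triangle XKH ⇒ D = (2, 5/3)
2. A lies on line KD with KA:AD = 5:1 ⇒ A = (11/6, 25/18)
3. B is the centroid of triangle AHY ⇒ B = (41/18, 97/54)
through B parallel to DA: direction (-1/6, -5/18); meets HX at E = (45/16, 43/16)
E = H + t·(X−H) with t = 7/16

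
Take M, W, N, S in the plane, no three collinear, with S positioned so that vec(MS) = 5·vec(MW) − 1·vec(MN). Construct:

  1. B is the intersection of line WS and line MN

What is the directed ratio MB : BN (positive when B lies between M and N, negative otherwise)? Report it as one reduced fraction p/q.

Work in coordinates with M = (0, 0), W = (1, 0), N = (0, 1), S = (5, -1).
1. B is the intersection of line WS and line MN ⇒ B = (0, 1/4)
B = M + t·(N−M) with t = 1/4, so MB:BN = t:(1−t) = 1/4:3/4

MB:BN = 1/3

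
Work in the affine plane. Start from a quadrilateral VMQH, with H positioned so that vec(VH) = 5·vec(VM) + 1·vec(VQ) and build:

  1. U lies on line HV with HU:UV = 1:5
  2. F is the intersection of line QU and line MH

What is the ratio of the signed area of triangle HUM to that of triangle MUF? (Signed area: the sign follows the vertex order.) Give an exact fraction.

Assign V = (0, 0), M = (1, 0), Q = (0, 1), H = (5, 1) — the answer is frame-independent, so this choice is without loss of generality.
1. U lies on line HV with HU:UV = 1:5 ⇒ U = (25/6, 5/6)
2. F is the intersection of line QU and line MH ⇒ F = (125/29, 24/29)
2·[HUM] = 1/6, 2·[MUF] = -4/29
[HUM]:[MUF] = 1/6:-4/29 = -29/24

[HUM]:[MUF] = -29/24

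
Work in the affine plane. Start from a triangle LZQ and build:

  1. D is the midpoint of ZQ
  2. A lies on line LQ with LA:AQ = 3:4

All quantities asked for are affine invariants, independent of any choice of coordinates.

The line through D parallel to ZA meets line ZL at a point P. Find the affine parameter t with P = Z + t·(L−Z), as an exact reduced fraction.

Work in coordinates with L = (0, 0), Z = (1, 0), Q = (0, 1).
1. D is the midpoint of ZQ ⇒ D = (1/2, 1/2)
2. A lies on line LQ with LA:AQ = 3:4 ⇒ A = (0, 3/7)
through D parallel to ZA: direction (-1, 3/7); meets ZL at P = (5/3, 0)
P = Z + t·(L−Z) with t = -2/3

t = -2/3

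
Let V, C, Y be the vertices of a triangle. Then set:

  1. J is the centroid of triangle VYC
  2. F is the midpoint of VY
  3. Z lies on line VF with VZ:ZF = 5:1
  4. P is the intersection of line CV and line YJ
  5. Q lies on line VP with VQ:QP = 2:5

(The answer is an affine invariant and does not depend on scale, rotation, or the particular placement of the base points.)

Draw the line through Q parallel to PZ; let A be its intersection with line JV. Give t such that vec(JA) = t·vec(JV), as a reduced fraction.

t = 62/77

Set V = (0, 0), C = (1, 0), Y = (0, 1); any affine frame gives the same invariant.
1. J is the centroid of triangle VYC ⇒ J = (1/3, 1/3)
2. F is the midpoint of VY ⇒ F = (0, 1/2)
3. Z lies on line VF with VZ:ZF = 5:1 ⇒ Z = (0, 5/12)
4. P is the intersection of line CV and line YJ ⇒ P = (1/2, 0)
5. Q lies on line VP with VQ:QP = 2:5 ⇒ Q = (1/7, 0)
through Q parallel to PZ: direction (-1/2, 5/12); meets JV at A = (5/77, 5/77)
A = J + t·(V−J) with t = 62/77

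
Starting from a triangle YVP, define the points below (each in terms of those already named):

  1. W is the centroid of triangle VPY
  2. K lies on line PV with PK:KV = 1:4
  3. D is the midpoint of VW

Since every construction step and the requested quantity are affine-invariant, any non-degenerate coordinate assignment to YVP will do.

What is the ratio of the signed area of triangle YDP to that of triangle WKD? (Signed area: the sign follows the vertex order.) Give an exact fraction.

[YDP]:[WKD] = -5

Set Y = (0, 0), V = (1, 0), P = (0, 1); any affine frame gives the same invariant.
1. W is the centroid of triangle VPY ⇒ W = (1/3, 1/3)
2. K lies on line PV with PK:KV = 1:4 ⇒ K = (1/5, 4/5)
3. D is the midpoint of VW ⇒ D = (2/3, 1/6)
2·[YDP] = 2/3, 2·[WKD] = -2/15
[YDP]:[WKD] = 2/3:-2/15 = -5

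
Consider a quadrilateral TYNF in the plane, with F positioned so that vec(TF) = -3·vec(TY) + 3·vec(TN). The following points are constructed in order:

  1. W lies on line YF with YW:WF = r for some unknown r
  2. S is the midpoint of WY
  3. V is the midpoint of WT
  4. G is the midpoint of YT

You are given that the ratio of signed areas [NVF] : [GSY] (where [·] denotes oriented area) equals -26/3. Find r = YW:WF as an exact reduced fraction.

Assign T = (0, 0), Y = (1, 0), N = (0, 1), F = (-3, 3) — the answer is frame-independent, so this choice is without loss of generality.
1. With YW:WF = r, write λ = r/(r+1) so W = Y + λ·(F−Y); W is affine-linear in λ
2. S is the midpoint of WY ⇒ S is an affine combination of earlier points and hence also affine-linear in λ
3. V is the midpoint of WT ⇒ V is an affine combination of earlier points and hence also affine-linear in λ
4. G is the midpoint of YT ⇒ G = (1/2, 0)
Every point depending on W is an affine combination of W and λ-independent points, so each such coordinate is linear in λ; the λ² term in each signed area is a multiple of (F−Y)×(F−Y) = 0, so 2·[NVF] and 2·[GSY] are each linear in λ. Evaluating at λ=0 and λ=1:
  2·[NVF] = 1/2·λ − 2,   2·[GSY] = -3/4·λ
So [NVF]:[GSY] = (1/2·λ − 2) / (-3/4·λ). Setting this equal to -26/3:
  1/2·λ − 2 = -26/3·(-3/4·λ)  ⇒  λ = -1/3
Then r = λ/(1−λ) = (-1/3)/(4/3) = -1/4. Check: with r = -1/4, W = (7/3, -1) and [NVF]:[GSY] = -26/3 as required.

r = -1/4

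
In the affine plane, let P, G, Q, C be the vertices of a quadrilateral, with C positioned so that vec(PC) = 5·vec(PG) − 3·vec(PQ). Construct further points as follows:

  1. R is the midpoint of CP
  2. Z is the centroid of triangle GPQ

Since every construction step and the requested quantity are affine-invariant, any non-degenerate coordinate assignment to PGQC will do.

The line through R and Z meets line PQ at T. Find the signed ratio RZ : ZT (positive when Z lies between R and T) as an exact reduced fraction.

Work in coordinates with P = (0, 0), G = (1, 0), Q = (0, 1), C = (5, -3).
1. R is the midpoint of CP ⇒ R = (5/2, -3/2)
2. Z is the centroid of triangle GPQ ⇒ Z = (1/3, 1/3)
line RZ meets PQ at T = (0, 8/13)
Z = R + t·(T−R) with t = 13/15, so RZ:ZT = 13/15:2/15

RZ:ZT = 13/2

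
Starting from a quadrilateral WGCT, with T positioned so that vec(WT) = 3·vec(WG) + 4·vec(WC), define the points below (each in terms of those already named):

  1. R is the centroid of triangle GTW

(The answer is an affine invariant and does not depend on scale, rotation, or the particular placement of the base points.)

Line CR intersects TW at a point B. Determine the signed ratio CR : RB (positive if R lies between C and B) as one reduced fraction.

Choose coordinates W = (0, 0), G = (1, 0), C = (0, 1), T = (3, 4).
1. R is the centroid of triangle GTW ⇒ R = (4/3, 4/3)
line CR meets TW at B = (12/13, 16/13)
R = C + t·(B−C) with t = 13/9, so CR:RB = 13/9:-4/9

CR:RB = -13/4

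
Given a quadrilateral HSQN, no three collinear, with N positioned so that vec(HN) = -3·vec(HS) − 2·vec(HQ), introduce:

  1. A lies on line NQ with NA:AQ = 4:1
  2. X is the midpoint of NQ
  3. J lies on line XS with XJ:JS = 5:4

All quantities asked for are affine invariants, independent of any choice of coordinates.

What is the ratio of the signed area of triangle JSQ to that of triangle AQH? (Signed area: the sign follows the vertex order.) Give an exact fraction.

Work in coordinates with H = (0, 0), S = (1, 0), Q = (0, 1), N = (-3, -2).
1. A lies on line NQ with NA:AQ = 4:1 ⇒ A = (-3/5, 2/5)
2. X is the midpoint of NQ ⇒ X = (-3/2, -1/2)
3. J lies on line XS with XJ:JS = 5:4 ⇒ J = (-1/9, -2/9)
2·[JSQ] = 4/3, 2·[AQH] = -3/5
[JSQ]:[AQH] = 4/3:-3/5 = -20/9

[JSQ]:[AQH] = -20/9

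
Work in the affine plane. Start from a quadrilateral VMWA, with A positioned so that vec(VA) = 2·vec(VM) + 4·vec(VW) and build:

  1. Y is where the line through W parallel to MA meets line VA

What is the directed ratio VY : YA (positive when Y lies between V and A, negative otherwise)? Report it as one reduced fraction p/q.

Choose coordinates V = (0, 0), M = (1, 0), W = (0, 1), A = (2, 4).
1. Y is where the line through W parallel to MA meets line VA ⇒ Y = (-1/2, -1)
Y = V + t·(A−V) with t = -1/4, so VY:YA = t:(1−t) = -1/4:5/4

VY:YA = -1/5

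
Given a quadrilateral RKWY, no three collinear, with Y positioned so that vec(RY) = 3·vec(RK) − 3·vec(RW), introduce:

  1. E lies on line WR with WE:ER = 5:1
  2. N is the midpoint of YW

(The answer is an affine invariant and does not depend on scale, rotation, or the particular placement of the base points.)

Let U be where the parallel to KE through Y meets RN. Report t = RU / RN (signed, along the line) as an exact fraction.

t = 10/3

Choose coordinates R = (0, 0), K = (1, 0), W = (0, 1), Y = (3, -3).
1. E lies on line WR with WE:ER = 5:1 ⇒ E = (0, 1/6)
2. N is the midpoint of YW ⇒ N = (3/2, -1)
through Y parallel to KE: direction (-1, 1/6); meets RN at U = (5, -10/3)
U = R + t·(N−R) with t = 10/3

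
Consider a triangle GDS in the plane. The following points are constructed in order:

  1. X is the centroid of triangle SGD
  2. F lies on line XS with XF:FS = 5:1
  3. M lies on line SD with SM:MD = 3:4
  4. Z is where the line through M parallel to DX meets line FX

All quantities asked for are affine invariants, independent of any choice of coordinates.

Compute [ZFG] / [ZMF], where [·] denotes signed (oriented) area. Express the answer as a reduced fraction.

Set G = (0, 0), D = (1, 0), S = (0, 1); any affine frame gives the same invariant.
1. X is the centroid of triangle SGD ⇒ X = (1/3, 1/3)
2. F lies on line XS with XF:FS = 5:1 ⇒ F = (1/18, 8/9)
3. M lies on line SD with SM:MD = 3:4 ⇒ M = (3/7, 4/7)
4. Z is where the line through M parallel to DX meets line FX ⇒ Z = (1/7, 5/7)
2·[ZFG] = 11/126, 2·[ZMF] = 11/294
[ZFG]:[ZMF] = 11/126:11/294 = 7/3

[ZFG]:[ZMF] = 7/3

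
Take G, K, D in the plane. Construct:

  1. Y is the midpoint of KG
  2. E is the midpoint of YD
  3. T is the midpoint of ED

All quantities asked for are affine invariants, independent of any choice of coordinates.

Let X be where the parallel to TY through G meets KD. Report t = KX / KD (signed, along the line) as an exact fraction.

t = 2

Work in coordinates with G = (0, 0), K = (1, 0), D = (0, 1).
1. Y is the midpoint of KG ⇒ Y = (1/2, 0)
2. E is the midpoint of YD ⇒ E = (1/4, 1/2)
3. T is the midpoint of ED ⇒ T = (1/8, 3/4)
through G parallel to TY: direction (3/8, -3/4); meets KD at X = (-1, 2)
X = K + t·(D−K) with t = 2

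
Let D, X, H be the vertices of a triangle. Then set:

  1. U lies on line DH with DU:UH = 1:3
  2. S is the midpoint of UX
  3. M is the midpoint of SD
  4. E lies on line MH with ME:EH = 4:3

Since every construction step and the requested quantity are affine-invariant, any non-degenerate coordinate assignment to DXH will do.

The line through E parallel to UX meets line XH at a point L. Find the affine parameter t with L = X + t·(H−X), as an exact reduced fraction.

t = 1/2

Choose coordinates D = (0, 0), X = (1, 0), H = (0, 1).
1. U lies on line DH with DU:UH = 1:3 ⇒ U = (0, 1/4)
2. S is the midpoint of UX ⇒ S = (1/2, 1/8)
3. M is the midpoint of SD ⇒ M = (1/4, 1/16)
4. E lies on line MH with ME:EH = 4:3 ⇒ E = (3/28, 67/112)
through E parallel to UX: direction (1, -1/4); meets XH at L = (1/2, 1/2)
L = X + t·(H−X) with t = 1/2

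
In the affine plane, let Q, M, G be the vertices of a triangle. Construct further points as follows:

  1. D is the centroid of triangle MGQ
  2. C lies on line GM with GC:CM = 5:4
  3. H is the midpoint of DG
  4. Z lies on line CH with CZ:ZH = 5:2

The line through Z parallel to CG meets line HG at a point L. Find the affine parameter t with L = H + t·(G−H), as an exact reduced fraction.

Assign Q = (0, 0), M = (1, 0), G = (0, 1) — the answer is frame-independent, so this choice is without loss of generality.
1. D is the centroid of triangle MGQ ⇒ D = (1/3, 1/3)
2. C lies on line GM with GC:CM = 5:4 ⇒ C = (5/9, 4/9)
3. H is the midpoint of DG ⇒ H = (1/6, 2/3)
4. Z lies on line CH with CZ:ZH = 5:2 ⇒ Z = (5/18, 38/63)
through Z parallel to CG: direction (-5/9, 5/9); meets HG at L = (5/42, 16/21)
L = H + t·(G−H) with t = 2/7

t = 2/7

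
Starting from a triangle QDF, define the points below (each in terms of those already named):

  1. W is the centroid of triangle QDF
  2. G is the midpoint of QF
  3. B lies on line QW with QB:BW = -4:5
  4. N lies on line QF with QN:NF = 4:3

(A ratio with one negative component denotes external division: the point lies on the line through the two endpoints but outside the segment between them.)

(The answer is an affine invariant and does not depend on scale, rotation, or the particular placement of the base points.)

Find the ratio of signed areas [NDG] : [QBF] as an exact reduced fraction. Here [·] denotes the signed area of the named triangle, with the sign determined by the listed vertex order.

[NDG]:[QBF] = 3/56

Work in coordinates with Q = (0, 0), D = (1, 0), F = (0, 1).
1. W is the centroid of triangle QDF ⇒ W = (1/3, 1/3)
2. G is the midpoint of QF ⇒ G = (0, 1/2)
3. B lies on line QW with QB:BW = -4:5 ⇒ B = (-4/3, -4/3)
4. N lies on line QF with QN:NF = 4:3 ⇒ N = (0, 4/7)
2·[NDG] = -1/14, 2·[QBF] = -4/3
[NDG]:[QBF] = -1/14:-4/3 = 3/56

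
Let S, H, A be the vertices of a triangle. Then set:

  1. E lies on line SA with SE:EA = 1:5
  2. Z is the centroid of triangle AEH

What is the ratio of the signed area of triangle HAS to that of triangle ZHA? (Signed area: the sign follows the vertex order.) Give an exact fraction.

[HAS]:[ZHA] = 18/5

Work in coordinates with S = (0, 0), H = (1, 0), A = (0, 1).
1. E lies on line SA with SE:EA = 1:5 ⇒ E = (0, 1/6)
2. Z is the centroid of triangle AEH ⇒ Z = (1/3, 7/18)
2·[HAS] = 1, 2·[ZHA] = 5/18
[HAS]:[ZHA] = 1:5/18 = 18/5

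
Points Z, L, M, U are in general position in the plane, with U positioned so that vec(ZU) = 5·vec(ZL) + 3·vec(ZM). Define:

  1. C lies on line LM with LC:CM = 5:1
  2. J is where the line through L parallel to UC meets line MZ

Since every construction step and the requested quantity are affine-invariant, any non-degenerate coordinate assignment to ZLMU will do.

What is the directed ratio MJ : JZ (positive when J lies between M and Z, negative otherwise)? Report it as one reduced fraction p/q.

MJ:JZ = -42/13

Set Z = (0, 0), L = (1, 0), M = (0, 1), U = (5, 3); any affine frame gives the same invariant.
1. C lies on line LM with LC:CM = 5:1 ⇒ C = (1/6, 5/6)
2. J is where the line through L parallel to UC meets line MZ ⇒ J = (0, -13/29)
J = M + t·(Z−M) with t = 42/29, so MJ:JZ = t:(1−t) = 42/29:-13/29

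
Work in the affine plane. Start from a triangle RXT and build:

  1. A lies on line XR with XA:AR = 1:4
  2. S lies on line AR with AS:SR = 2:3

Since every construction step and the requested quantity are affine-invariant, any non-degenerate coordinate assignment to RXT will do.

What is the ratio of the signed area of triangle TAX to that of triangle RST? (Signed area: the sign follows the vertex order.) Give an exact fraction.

Work in coordinates with R = (0, 0), X = (1, 0), T = (0, 1).
1. A lies on line XR with XA:AR = 1:4 ⇒ A = (4/5, 0)
2. S lies on line AR with AS:SR = 2:3 ⇒ S = (12/25, 0)
2·[TAX] = 1/5, 2·[RST] = 12/25
[TAX]:[RST] = 1/5:12/25 = 5/12

[TAX]:[RST] = 5/12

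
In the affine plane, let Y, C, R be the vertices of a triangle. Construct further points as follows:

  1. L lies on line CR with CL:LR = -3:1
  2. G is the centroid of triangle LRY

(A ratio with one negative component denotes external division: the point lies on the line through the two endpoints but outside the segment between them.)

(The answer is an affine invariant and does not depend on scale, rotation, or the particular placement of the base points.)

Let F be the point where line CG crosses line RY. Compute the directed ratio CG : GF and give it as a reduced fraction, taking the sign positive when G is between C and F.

CG:GF = -7

Set Y = (0, 0), C = (1, 0), R = (0, 1); any affine frame gives the same invariant.
1. L lies on line CR with CL:LR = -3:1 ⇒ L = (-1/2, 3/2)
2. G is the centroid of triangle LRY ⇒ G = (-1/6, 5/6)
line CG meets RY at F = (0, 5/7)
G = C + t·(F−C) with t = 7/6, so CG:GF = 7/6:-1/6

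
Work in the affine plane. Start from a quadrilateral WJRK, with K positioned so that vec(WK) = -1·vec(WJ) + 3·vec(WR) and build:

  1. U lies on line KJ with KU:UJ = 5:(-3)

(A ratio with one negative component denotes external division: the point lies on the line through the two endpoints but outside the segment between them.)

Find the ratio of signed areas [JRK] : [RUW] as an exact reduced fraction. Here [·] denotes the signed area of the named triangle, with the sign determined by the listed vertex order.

[JRK]:[RUW] = 1/4

Work in coordinates with W = (0, 0), J = (1, 0), R = (0, 1), K = (-1, 3).
1. U lies on line KJ with KU:UJ = 5:(-3) ⇒ U = (4, -9/2)
2·[JRK] = -1, 2·[RUW] = -4
[JRK]:[RUW] = -1:-4 = 1/4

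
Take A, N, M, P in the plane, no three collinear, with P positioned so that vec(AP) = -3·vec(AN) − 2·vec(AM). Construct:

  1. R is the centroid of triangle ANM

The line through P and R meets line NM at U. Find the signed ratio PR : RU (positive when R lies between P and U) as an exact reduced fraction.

Choose coordinates A = (0, 0), N = (1, 0), M = (0, 1), P = (-3, -2).
1. R is the centroid of triangle ANM ⇒ R = (1/3, 1/3)
line PR meets NM at U = (9/17, 8/17)
R = P + t·(U−P) with t = 17/18, so PR:RU = 17/18:1/18

PR:RU = 17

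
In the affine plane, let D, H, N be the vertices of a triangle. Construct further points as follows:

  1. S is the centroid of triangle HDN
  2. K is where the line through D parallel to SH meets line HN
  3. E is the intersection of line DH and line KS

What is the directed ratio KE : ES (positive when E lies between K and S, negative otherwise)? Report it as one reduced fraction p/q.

KE:ES = 3

Assign D = (0, 0), H = (1, 0), N = (0, 1) — the answer is frame-independent, so this choice is without loss of generality.
1. S is the centroid of triangle HDN ⇒ S = (1/3, 1/3)
2. K is where the line through D parallel to SH meets line HN ⇒ K = (2, -1)
3. E is the intersection of line DH and line KS ⇒ E = (3/4, 0)
E = K + t·(S−K) with t = 3/4, so KE:ES = t:(1−t) = 3/4:1/4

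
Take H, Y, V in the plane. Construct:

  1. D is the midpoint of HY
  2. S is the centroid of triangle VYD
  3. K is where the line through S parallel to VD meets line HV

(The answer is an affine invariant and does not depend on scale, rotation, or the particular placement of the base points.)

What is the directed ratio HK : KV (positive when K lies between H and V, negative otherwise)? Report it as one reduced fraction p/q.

Set H = (0, 0), Y = (1, 0), V = (0, 1); any affine frame gives the same invariant.
1. D is the midpoint of HY ⇒ D = (1/2, 0)
2. S is the centroid of triangle VYD ⇒ S = (1/2, 1/3)
3. K is where the line through S parallel to VD meets line HV ⇒ K = (0, 4/3)
K = H + t·(V−H) with t = 4/3, so HK:KV = t:(1−t) = 4/3:-1/3

HK:KV = -4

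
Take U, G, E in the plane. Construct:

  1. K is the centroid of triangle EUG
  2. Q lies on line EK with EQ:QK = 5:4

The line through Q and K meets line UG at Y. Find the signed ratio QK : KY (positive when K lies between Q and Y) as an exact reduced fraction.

QK:KY = 8/9

Set U = (0, 0), G = (1, 0), E = (0, 1); any affine frame gives the same invariant.
1. K is the centroid of triangle EUG ⇒ K = (1/3, 1/3)
2. Q lies on line EK with EQ:QK = 5:4 ⇒ Q = (5/27, 17/27)
line QK meets UG at Y = (1/2, 0)
K = Q + t·(Y−Q) with t = 8/17, so QK:KY = 8/17:9/17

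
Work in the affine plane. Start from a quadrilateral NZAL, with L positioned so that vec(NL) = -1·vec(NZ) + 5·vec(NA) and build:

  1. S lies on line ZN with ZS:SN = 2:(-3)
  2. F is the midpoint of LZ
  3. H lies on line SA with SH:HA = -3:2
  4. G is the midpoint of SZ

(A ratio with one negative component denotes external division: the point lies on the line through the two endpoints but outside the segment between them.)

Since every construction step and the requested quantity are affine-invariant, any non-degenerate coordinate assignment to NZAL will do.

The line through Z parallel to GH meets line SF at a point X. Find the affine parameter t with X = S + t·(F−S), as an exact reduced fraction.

t = -6/11

Choose coordinates N = (0, 0), Z = (1, 0), A = (0, 1), L = (-1, 5).
1. S lies on line ZN with ZS:SN = 2:(-3) ⇒ S = (3, 0)
2. F is the midpoint of LZ ⇒ F = (0, 5/2)
3. H lies on line SA with SH:HA = -3:2 ⇒ H = (-6, 3)
4. G is the midpoint of SZ ⇒ G = (2, 0)
through Z parallel to GH: direction (-8, 3); meets SF at X = (51/11, -15/11)
X = S + t·(F−S) with t = -6/11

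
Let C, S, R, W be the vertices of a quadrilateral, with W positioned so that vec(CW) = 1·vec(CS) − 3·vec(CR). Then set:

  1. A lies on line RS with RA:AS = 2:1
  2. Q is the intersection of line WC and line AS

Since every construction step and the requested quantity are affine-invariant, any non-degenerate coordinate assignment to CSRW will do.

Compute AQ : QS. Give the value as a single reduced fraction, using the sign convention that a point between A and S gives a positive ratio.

Assign C = (0, 0), S = (1, 0), R = (0, 1), W = (1, -3) — the answer is frame-independent, so this choice is without loss of generality.
1. A lies on line RS with RA:AS = 2:1 ⇒ A = (2/3, 1/3)
2. Q is the intersection of line WC and line AS ⇒ Q = (-1/2, 3/2)
Q = A + t·(S−A) with t = -7/2, so AQ:QS = t:(1−t) = -7/2:9/2

AQ:QS = -7/9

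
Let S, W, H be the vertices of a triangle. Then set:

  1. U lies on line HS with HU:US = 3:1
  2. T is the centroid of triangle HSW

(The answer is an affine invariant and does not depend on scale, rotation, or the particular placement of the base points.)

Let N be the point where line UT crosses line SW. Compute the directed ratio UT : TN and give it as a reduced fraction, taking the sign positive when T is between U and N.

UT:TN = -1/4

Choose coordinates S = (0, 0), W = (1, 0), H = (0, 1).
1. U lies on line HS with HU:US = 3:1 ⇒ U = (0, 1/4)
2. T is the centroid of triangle HSW ⇒ T = (1/3, 1/3)
line UT meets SW at N = (-1, 0)
T = U + t·(N−U) with t = -1/3, so UT:TN = -1/3:4/3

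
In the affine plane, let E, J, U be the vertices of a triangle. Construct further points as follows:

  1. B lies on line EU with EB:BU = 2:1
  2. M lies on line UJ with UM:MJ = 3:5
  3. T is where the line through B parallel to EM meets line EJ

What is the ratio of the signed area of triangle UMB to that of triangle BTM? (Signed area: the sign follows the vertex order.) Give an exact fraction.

[UMB]:[BTM] = -15/32

Choose coordinates E = (0, 0), J = (1, 0), U = (0, 1).
1. B lies on line EU with EB:BU = 2:1 ⇒ B = (0, 2/3)
2. M lies on line UJ with UM:MJ = 3:5 ⇒ M = (3/8, 5/8)
3. T is where the line through B parallel to EM meets line EJ ⇒ T = (-2/5, 0)
2·[UMB] = -1/8, 2·[BTM] = 4/15
[UMB]:[BTM] = -1/8:4/15 = -15/32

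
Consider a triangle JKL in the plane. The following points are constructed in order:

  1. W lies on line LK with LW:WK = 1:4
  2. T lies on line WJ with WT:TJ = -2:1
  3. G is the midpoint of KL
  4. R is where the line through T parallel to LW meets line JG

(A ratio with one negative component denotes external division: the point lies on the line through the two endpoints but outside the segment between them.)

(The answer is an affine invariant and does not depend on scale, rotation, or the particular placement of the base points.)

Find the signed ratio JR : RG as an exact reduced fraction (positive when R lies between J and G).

JR:RG = -1/2

Work in coordinates with J = (0, 0), K = (1, 0), L = (0, 1).
1. W lies on line LK with LW:WK = 1:4 ⇒ W = (1/5, 4/5)
2. T lies on line WJ with WT:TJ = -2:1 ⇒ T = (-1/5, -4/5)
3. G is the midpoint of KL ⇒ G = (1/2, 1/2)
4. R is where the line through T parallel to LW meets line JG ⇒ R = (-1/2, -1/2)
R = J + t·(G−J) with t = -1, so JR:RG = t:(1−t) = -1:2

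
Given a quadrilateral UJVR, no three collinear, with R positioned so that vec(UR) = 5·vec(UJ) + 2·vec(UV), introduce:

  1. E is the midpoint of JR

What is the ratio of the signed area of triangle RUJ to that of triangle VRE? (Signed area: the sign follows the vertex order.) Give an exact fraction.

[RUJ]:[VRE] = -2/3

Choose coordinates U = (0, 0), J = (1, 0), V = (0, 1), R = (5, 2).
1. E is the midpoint of JR ⇒ E = (3, 1)
2·[RUJ] = 2, 2·[VRE] = -3
[RUJ]:[VRE] = 2:-3 = -2/3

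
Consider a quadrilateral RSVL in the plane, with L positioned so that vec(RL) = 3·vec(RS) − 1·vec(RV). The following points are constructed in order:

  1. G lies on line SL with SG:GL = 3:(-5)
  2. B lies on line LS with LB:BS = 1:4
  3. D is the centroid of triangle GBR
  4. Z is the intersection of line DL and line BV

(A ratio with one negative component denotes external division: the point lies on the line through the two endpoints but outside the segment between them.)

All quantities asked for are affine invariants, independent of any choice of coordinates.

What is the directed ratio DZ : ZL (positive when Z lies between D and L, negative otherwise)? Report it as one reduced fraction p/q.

DZ:ZL = 49/6

Set R = (0, 0), S = (1, 0), V = (0, 1), L = (3, -1); any affine frame gives the same invariant.
1. G lies on line SL with SG:GL = 3:(-5) ⇒ G = (-2, 3/2)
2. B lies on line LS with LB:BS = 1:4 ⇒ B = (13/5, -4/5)
3. D is the centroid of triangle GBR ⇒ D = (1/5, 7/30)
4. Z is the intersection of line DL and line BV ⇒ Z = (741/275, -238/275)
Z = D + t·(L−D) with t = 49/55, so DZ:ZL = t:(1−t) = 49/55:6/55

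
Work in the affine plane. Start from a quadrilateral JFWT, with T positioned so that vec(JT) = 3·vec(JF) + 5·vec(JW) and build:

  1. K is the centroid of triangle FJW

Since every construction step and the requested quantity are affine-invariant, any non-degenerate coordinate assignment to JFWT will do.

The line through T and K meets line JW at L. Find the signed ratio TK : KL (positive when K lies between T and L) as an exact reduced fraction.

Choose coordinates J = (0, 0), F = (1, 0), W = (0, 1), T = (3, 5).
1. K is the centroid of triangle FJW ⇒ K = (1/3, 1/3)
line TK meets JW at L = (0, -1/4)
K = T + t·(L−T) with t = 8/9, so TK:KL = 8/9:1/9

TK:KL = 8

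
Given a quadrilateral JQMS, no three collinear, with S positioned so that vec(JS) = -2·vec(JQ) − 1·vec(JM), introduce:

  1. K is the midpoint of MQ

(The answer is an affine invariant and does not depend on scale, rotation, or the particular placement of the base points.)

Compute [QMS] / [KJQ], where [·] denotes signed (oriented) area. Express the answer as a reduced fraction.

Work in coordinates with J = (0, 0), Q = (1, 0), M = (0, 1), S = (-2, -1).
1. K is the midpoint of MQ ⇒ K = (1/2, 1/2)
2·[QMS] = 4, 2·[KJQ] = 1/2
[QMS]:[KJQ] = 4:1/2 = 8

[QMS]:[KJQ] = 8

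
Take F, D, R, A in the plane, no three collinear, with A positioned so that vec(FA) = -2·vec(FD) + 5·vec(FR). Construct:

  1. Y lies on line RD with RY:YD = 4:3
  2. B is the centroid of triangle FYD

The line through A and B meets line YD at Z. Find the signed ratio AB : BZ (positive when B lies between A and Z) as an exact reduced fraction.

AB:BZ = -7

Choose coordinates F = (0, 0), D = (1, 0), R = (0, 1), A = (-2, 5).
1. Y lies on line RD with RY:YD = 4:3 ⇒ Y = (4/7, 3/7)
2. B is the centroid of triangle FYD ⇒ B = (11/21, 1/7)
line AB meets YD at Z = (8/49, 41/49)
B = A + t·(Z−A) with t = 7/6, so AB:BZ = 7/6:-1/6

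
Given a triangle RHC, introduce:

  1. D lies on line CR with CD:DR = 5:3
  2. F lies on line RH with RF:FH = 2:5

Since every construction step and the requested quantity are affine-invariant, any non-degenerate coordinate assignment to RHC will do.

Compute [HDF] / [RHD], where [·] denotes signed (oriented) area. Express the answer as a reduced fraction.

[HDF]:[RHD] = 5/7

Work in coordinates with R = (0, 0), H = (1, 0), C = (0, 1).
1. D lies on line CR with CD:DR = 5:3 ⇒ D = (0, 3/8)
2. F lies on line RH with RF:FH = 2:5 ⇒ F = (2/7, 0)
2·[HDF] = 15/56, 2·[RHD] = 3/8
[HDF]:[RHD] = 15/56:3/8 = 5/7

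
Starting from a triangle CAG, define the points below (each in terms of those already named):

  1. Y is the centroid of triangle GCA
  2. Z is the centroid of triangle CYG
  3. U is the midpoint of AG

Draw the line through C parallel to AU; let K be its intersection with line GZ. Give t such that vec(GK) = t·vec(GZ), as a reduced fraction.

t = 9/4

Work in coordinates with C = (0, 0), A = (1, 0), G = (0, 1).
1. Y is the centroid of triangle GCA ⇒ Y = (1/3, 1/3)
2. Z is the centroid of triangle CYG ⇒ Z = (1/9, 4/9)
3. U is the midpoint of AG ⇒ U = (1/2, 1/2)
through C parallel to AU: direction (-1/2, 1/2); meets GZ at K = (1/4, -1/4)
K = G + t·(Z−G) with t = 9/4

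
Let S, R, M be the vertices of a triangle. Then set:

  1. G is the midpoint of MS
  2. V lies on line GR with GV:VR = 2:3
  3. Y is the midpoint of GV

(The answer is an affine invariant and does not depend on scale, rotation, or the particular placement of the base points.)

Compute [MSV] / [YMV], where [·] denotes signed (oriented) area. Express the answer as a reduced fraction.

[MSV]:[YMV] = -4

Choose coordinates S = (0, 0), R = (1, 0), M = (0, 1).
1. G is the midpoint of MS ⇒ G = (0, 1/2)
2. V lies on line GR with GV:VR = 2:3 ⇒ V = (2/5, 3/10)
3. Y is the midpoint of GV ⇒ Y = (1/5, 2/5)
2·[MSV] = 2/5, 2·[YMV] = -1/10
[MSV]:[YMV] = 2/5:-1/10 = -4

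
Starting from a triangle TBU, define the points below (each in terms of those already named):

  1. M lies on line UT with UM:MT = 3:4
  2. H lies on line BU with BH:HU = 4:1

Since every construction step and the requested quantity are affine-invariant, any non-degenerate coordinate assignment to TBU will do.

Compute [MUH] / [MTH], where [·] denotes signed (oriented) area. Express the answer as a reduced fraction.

Work in coordinates with T = (0, 0), B = (1, 0), U = (0, 1).
1. M lies on line UT with UM:MT = 3:4 ⇒ M = (0, 4/7)
2. H lies on line BU with BH:HU = 4:1 ⇒ H = (1/5, 4/5)
2·[MUH] = -3/35, 2·[MTH] = 4/35
[MUH]:[MTH] = -3/35:4/35 = -3/4

[MUH]:[MTH] = -3/4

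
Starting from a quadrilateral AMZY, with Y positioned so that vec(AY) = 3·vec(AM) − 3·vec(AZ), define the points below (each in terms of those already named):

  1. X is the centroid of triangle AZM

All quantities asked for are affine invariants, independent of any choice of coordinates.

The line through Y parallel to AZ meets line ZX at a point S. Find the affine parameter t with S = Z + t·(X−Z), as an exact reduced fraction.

Assign A = (0, 0), M = (1, 0), Z = (0, 1), Y = (3, -3) — the answer is frame-independent, so this choice is without loss of generality.
1. X is the centroid of triangle AZM ⇒ X = (1/3, 1/3)
through Y parallel to AZ: direction (0, 1); meets ZX at S = (3, -5)
S = Z + t·(X−Z) with t = 9

t = 9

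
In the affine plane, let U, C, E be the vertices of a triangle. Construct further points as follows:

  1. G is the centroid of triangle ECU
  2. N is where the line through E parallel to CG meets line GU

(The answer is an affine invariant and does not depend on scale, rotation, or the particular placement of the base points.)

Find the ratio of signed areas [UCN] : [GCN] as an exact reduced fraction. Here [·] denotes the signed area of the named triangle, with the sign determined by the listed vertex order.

[UCN]:[GCN] = 2

Set U = (0, 0), C = (1, 0), E = (0, 1); any affine frame gives the same invariant.
1. G is the centroid of triangle ECU ⇒ G = (1/3, 1/3)
2. N is where the line through E parallel to CG meets line GU ⇒ N = (2/3, 2/3)
2·[UCN] = 2/3, 2·[GCN] = 1/3
[UCN]:[GCN] = 2/3:1/3 = 2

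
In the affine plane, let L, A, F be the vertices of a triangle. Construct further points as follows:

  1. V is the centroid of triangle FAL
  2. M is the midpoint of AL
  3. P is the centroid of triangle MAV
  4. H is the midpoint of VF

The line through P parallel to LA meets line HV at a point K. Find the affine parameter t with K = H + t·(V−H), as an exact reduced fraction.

Assign L = (0, 0), A = (1, 0), F = (0, 1) — the answer is frame-independent, so this choice is without loss of generality.
1. V is the centroid of triangle FAL ⇒ V = (1/3, 1/3)
2. M is the midpoint of AL ⇒ M = (1/2, 0)
3. P is the centroid of triangle MAV ⇒ P = (11/18, 1/9)
4. H is the midpoint of VF ⇒ H = (1/6, 2/3)
through P parallel to LA: direction (1, 0); meets HV at K = (4/9, 1/9)
K = H + t·(V−H) with t = 5/3

t = 5/3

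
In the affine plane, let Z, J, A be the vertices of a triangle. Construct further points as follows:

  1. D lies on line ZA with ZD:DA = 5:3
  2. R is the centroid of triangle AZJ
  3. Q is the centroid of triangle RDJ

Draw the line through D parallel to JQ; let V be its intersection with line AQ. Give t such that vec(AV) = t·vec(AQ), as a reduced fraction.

Work in coordinates with Z = (0, 0), J = (1, 0), A = (0, 1).
1. D lies on line ZA with ZD:DA = 5:3 ⇒ D = (0, 5/8)
2. R is the centroid of triangle AZJ ⇒ R = (1/3, 1/3)
3. Q is the centroid of triangle RDJ ⇒ Q = (4/9, 23/72)
through D parallel to JQ: direction (-5/9, 23/72); meets AQ at V = (20/51, 163/408)
V = A + t·(Q−A) with t = 15/17

t = 15/17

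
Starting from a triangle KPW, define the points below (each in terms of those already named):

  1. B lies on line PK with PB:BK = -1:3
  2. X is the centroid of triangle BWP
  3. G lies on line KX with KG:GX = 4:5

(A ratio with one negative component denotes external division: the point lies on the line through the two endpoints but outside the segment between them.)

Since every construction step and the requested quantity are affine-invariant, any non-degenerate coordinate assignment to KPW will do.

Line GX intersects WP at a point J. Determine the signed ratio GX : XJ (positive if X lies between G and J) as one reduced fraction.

Work in coordinates with K = (0, 0), P = (1, 0), W = (0, 1).
1. B lies on line PK with PB:BK = -1:3 ⇒ B = (3/2, 0)
2. X is the centroid of triangle BWP ⇒ X = (5/6, 1/3)
3. G lies on line KX with KG:GX = 4:5 ⇒ G = (10/27, 4/27)
line GX meets WP at J = (5/7, 2/7)
X = G + t·(J−G) with t = 35/26, so GX:XJ = 35/26:-9/26

GX:XJ = -35/9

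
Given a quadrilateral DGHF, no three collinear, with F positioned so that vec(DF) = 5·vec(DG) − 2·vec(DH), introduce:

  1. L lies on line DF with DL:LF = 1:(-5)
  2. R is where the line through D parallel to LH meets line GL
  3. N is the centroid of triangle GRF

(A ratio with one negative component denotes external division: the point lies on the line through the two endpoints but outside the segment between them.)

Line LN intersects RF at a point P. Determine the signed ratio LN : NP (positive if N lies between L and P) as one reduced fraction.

Set D = (0, 0), G = (1, 0), H = (0, 1), F = (5, -2); any affine frame gives the same invariant.
1. L lies on line DF with DL:LF = 1:(-5) ⇒ L = (-5/4, 1/2)
2. R is where the line through D parallel to LH meets line GL ⇒ R = (5/14, 1/7)
3. N is the centroid of triangle GRF ⇒ N = (89/42, -13/21)
line LN meets RF at P = (205/119, -58/119)
N = L + t·(P−L) with t = 17/15, so LN:NP = 17/15:-2/15

LN:NP = -17/2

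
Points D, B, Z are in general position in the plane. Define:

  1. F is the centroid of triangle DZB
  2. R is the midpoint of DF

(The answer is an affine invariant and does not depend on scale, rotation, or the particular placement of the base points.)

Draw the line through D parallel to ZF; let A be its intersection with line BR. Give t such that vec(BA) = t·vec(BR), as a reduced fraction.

t = 4/3

Set D = (0, 0), B = (1, 0), Z = (0, 1); any affine frame gives the same invariant.
1. F is the centroid of triangle DZB ⇒ F = (1/3, 1/3)
2. R is the midpoint of DF ⇒ R = (1/6, 1/6)
through D parallel to ZF: direction (1/3, -2/3); meets BR at A = (-1/9, 2/9)
A = B + t·(R−B) with t = 4/3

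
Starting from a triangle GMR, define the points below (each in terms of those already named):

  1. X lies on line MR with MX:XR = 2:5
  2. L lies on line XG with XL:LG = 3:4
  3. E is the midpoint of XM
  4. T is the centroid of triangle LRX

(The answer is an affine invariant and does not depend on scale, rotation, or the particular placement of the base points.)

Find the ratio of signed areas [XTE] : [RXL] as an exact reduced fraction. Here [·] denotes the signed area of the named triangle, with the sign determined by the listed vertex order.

[XTE]:[RXL] = -1/15

Work in coordinates with G = (0, 0), M = (1, 0), R = (0, 1).
1. X lies on line MR with MX:XR = 2:5 ⇒ X = (5/7, 2/7)
2. L lies on line XG with XL:LG = 3:4 ⇒ L = (20/49, 8/49)
3. E is the midpoint of XM ⇒ E = (6/7, 1/7)
4. T is the centroid of triangle LRX ⇒ T = (55/147, 71/147)
2·[XTE] = 1/49, 2·[RXL] = -15/49
[XTE]:[RXL] = 1/49:-15/49 = -1/15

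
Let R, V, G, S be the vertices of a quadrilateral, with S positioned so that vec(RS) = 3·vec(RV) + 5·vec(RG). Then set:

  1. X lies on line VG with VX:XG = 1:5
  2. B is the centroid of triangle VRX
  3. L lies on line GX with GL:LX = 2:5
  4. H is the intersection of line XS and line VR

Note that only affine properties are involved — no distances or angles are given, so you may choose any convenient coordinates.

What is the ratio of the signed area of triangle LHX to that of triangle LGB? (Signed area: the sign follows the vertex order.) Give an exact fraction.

[LHX]:[LGB] = 105/58

Choose coordinates R = (0, 0), V = (1, 0), G = (0, 1), S = (3, 5).
1. X lies on line VG with VX:XG = 1:5 ⇒ X = (5/6, 1/6)
2. B is the centroid of triangle VRX ⇒ B = (11/18, 1/18)
3. L lies on line GX with GL:LX = 2:5 ⇒ L = (5/21, 16/21)
4. H is the intersection of line XS and line VR ⇒ H = (22/29, 0)
2·[LHX] = 25/174, 2·[LGB] = 5/63
[LHX]:[LGB] = 25/174:5/63 = 105/58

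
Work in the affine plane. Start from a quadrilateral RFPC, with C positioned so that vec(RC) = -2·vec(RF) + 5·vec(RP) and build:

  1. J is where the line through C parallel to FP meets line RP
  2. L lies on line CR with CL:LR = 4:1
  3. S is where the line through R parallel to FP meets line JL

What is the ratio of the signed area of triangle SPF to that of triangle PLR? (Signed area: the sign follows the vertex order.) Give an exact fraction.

Assign R = (0, 0), F = (1, 0), P = (0, 1), C = (-2, 5) — the answer is frame-independent, so this choice is without loss of generality.
1. J is where the line through C parallel to FP meets line RP ⇒ J = (0, 3)
2. L lies on line CR with CL:LR = 4:1 ⇒ L = (-2/5, 1)
3. S is where the line through R parallel to FP meets line JL ⇒ S = (-1/2, 1/2)
2·[SPF] = -1, 2·[PLR] = 2/5
[SPF]:[PLR] = -1:2/5 = -5/2

[SPF]:[PLR] = -5/2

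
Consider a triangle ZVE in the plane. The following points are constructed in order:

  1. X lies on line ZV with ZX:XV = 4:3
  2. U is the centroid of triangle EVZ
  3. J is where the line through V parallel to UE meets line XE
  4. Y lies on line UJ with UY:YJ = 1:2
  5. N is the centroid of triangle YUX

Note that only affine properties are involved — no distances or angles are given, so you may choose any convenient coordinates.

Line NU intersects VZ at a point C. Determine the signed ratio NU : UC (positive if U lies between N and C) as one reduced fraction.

Assign Z = (0, 0), V = (1, 0), E = (0, 1) — the answer is frame-independent, so this choice is without loss of generality.
1. X lies on line ZV with ZX:XV = 4:3 ⇒ X = (4/7, 0)
2. U is the centroid of triangle EVZ ⇒ U = (1/3, 1/3)
3. J is where the line through V parallel to UE meets line XE ⇒ J = (4, -6)
4. Y lies on line UJ with UY:YJ = 1:2 ⇒ Y = (14/9, -16/9)
5. N is the centroid of triangle YUX ⇒ N = (155/189, -13/27)
line NU meets VZ at C = (41/77, 0)
U = N + t·(C−N) with t = 22/13, so NU:UC = 22/13:-9/13

NU:UC = -22/9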